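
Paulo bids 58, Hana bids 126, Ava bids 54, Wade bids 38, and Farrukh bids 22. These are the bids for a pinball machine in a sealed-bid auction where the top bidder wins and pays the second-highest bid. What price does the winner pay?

Sorted high to low: Hana 126; Paulo 58; Ava 54; Wade 38; Farrukh 22.
Hana is the highest bidder, so Hana wins.
Under the second-price rule, the price is the second-highest bid: 58.

58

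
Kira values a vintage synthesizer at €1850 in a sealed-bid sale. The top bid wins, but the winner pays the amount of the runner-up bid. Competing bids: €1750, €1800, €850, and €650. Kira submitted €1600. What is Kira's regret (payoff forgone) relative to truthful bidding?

The highest competing bid is €1800.
Bidding truthfully at €1850: Kira has the top bid, wins, and pays the second-highest bid €1800. Payoff = €1850 − €1800 = €50.
Bidding €1600: the top bid is €1800 (a rival), so Kira loses. Payoff = €0.
Regret = truthful payoff − actual payoff = €50 − €0 = €50.
This is the dominant-strategy logic: truthful bidding weakly beats any alternative.

€50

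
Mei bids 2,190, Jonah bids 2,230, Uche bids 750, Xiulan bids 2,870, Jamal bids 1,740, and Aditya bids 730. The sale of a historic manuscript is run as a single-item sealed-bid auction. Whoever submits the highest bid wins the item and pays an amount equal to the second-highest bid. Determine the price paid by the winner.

Bids in descending order: Xiulan 2,870 > Jonah 2,230 > Mei 2,190 > Jamal 1,740 > Uche 750 > Aditya 730.
Xiulan has the highest bid, so Xiulan wins.
The second-highest bid is 2,230, so that is what Xiulan pays.

2,230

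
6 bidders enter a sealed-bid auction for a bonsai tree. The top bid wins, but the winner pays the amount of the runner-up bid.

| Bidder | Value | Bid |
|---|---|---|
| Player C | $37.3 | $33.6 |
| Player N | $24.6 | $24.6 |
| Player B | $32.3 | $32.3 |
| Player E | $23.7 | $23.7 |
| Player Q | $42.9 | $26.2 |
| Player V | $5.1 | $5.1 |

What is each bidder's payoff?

Bids in descending order: Player C $33.6 > Player B $32.3 > Player Q $26.2 > Player N $24.6 > Player E $23.7 > Player V $5.1.
Player C has the top bid and wins; the price is the second-highest bid, $32.3.
Player C's payoff = $37.3 − $32.3 = $5.0. All other bidders lose, so their payoff is 0.

Player C $5.0, Player N $0.0, Player B $0.0, Player E $0.0, Player Q $0.0, Player V $0.0.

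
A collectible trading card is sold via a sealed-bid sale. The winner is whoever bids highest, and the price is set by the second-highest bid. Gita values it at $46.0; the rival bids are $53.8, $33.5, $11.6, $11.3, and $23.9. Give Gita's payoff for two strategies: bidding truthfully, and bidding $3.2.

Truthful: $0.0; alternative: $0.0.

The highest competing bid is $53.8.
Bidding truthfully at $46.0: the top bid is $53.8 (a rival), so Gita loses. Payoff = $0.0.
Bidding $3.2: the top bid is $53.8 (a rival), so Gita loses. Payoff = $0.0.
The bid only affects whether you win, not the price — here both bids land on the same side of the top rival bid, so the deviation is payoff-neutral.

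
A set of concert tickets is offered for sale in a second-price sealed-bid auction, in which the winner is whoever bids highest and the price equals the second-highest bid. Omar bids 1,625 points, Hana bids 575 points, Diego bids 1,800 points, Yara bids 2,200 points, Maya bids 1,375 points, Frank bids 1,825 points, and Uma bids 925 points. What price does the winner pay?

The winner pays 1,825 points.

Sorted high to low: Yara 2,200 points, then Frank 1,825 points, then Diego 1,800 points, then Omar 1,625 points, then Maya 1,375 points, then Uma 925 points, then Hana 575 points.
Yara is the highest bidder, so Yara wins.
Under the second-price rule, the price is the second-highest bid: 1,825 points.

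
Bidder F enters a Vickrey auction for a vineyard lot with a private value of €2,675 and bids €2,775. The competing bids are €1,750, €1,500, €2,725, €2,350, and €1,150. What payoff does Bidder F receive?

Payoff = -€50.

Highest competing bid: €2,725.
Bidder F's bid €2,775 is the highest overall, so Bidder F wins and pays the second-highest bid, €2,725.
Payoff = value − price = €2,675 − €2,725 = -€50.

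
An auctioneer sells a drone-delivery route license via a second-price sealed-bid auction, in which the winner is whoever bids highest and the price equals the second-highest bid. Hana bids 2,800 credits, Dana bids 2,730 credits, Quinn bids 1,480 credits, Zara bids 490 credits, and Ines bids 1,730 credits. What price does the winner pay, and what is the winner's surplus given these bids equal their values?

Price 2,730 credits; surplus 70 credits.

Ranking the bids: Hana 2,800 credits > Dana 2,730 credits > Ines 1,730 credits > Quinn 1,480 credits > Zara 490 credits.
Hana is the highest bidder, so Hana wins.
Under the second-price rule, the price is the second-highest bid: 2,730 credits.
Surplus = 2,800 credits − 2,730 credits = 70 credits.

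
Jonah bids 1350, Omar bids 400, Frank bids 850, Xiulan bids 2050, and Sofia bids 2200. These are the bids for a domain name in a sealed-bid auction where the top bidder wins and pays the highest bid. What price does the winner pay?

The winner pays 2200.

Bids in descending order: Sofia 2200; Xiulan 2050; Jonah 1350; Frank 850; Omar 400.
Sofia is the highest bidder, so Sofia wins.
Under the first-price rule, the price is the highest bid: 2200.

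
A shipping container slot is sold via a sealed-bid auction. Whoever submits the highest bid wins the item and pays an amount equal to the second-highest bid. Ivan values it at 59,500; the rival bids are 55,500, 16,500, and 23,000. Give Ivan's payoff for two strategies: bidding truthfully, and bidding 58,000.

The highest competing bid is 55,500.
Bidding truthfully at 59,500: Ivan has the top bid, wins, and pays the second-highest bid 55,500. Payoff = 59,500 − 55,500 = 4,000.
Bidding 58,000: Ivan has the top bid, wins, and pays the second-highest bid 55,500. Payoff = 59,500 − 55,500 = 4,000.
The bid only affects whether you win, not the price — here both bids land on the same side of the top rival bid, so the deviation is payoff-neutral.

(a) 4,000  (b) 4,000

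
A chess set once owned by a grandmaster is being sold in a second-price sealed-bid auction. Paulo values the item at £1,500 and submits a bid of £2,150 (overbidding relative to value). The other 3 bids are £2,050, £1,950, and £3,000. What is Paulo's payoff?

£0

Highest competing bid: £3,000.
Paulo's bid £2,150 is not the highest, so Paulo loses, pays nothing, and earns zero payoff.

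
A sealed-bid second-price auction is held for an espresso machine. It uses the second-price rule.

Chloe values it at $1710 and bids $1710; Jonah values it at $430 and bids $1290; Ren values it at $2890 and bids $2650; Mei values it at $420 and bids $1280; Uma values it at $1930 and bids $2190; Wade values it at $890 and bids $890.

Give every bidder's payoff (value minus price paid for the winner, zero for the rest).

Payoffs: Chloe $0, Jonah $0, Ren $700, Mei $0, Uma $0, Wade $0.

Sorted high to low: Ren $2650, then Uma $2190, then Chloe $1710, then Jonah $1290, then Mei $1280, then Wade $890.
Ren has the top bid and wins; the price is the second-highest bid, $2190.
Ren's payoff = $2890 − $2190 = $700. All other bidders lose, so their payoff is 0.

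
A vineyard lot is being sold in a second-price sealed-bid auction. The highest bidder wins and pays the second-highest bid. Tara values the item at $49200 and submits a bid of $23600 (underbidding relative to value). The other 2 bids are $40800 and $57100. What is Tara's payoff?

Payoff = $0.

Highest competing bid: $57100.
Tara's bid $23600 is not the highest, so Tara loses, pays nothing, and earns zero payoff.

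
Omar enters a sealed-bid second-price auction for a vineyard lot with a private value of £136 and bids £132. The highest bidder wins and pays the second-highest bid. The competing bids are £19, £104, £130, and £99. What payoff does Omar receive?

Highest competing bid: £130.
Omar's bid £132 is the highest overall, so Omar wins and pays the second-highest bid, £130.
Payoff = value − price = £136 − £130 = £6.

Payoff = £6.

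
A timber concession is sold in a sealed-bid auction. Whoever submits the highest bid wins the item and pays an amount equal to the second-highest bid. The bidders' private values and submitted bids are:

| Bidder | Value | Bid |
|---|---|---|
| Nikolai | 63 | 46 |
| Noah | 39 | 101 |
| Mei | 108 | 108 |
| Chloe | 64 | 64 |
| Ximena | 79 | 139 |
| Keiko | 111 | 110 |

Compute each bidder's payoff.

Bids in descending order: Ximena 139 > Keiko 110 > Mei 108 > Noah 101 > Chloe 64 > Nikolai 46.
Ximena has the top bid and wins; the price is the second-highest bid, 110.
Ximena's payoff = 79 − 110 = -31. All other bidders lose, so their payoff is 0.

Payoffs: Nikolai 0, Noah 0, Mei 0, Chloe 0, Ximena -31, Keiko 0.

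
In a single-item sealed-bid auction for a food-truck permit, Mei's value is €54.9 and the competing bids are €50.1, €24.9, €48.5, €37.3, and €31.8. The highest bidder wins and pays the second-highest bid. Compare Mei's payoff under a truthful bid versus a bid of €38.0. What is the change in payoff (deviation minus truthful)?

The highest competing bid is €50.1.
Bidding truthfully at €54.9: Mei has the top bid, wins, and pays the second-highest bid €50.1. Payoff = €54.9 − €50.1 = €4.8.
Bidding €38.0: the top bid is €50.1 (a rival), so Mei loses. Payoff = €0.0.
Change = €0.0 − €4.8 = -€4.8.
This is the dominant-strategy logic: truthful bidding weakly beats any alternative.

Payoff change: -€4.8.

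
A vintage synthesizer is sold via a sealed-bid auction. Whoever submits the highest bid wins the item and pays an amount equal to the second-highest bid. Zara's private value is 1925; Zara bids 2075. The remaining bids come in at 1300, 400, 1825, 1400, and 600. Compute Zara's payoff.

Highest competing bid: 1825.
Zara's bid 2075 is the highest overall, so Zara wins and pays the second-highest bid, 1825.
Payoff = value − price = 1925 − 1825 = 100.

Zara's payoff: 100.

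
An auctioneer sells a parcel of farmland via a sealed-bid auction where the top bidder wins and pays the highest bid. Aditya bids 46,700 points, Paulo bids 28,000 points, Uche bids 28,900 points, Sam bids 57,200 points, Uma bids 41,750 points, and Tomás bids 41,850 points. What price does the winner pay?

Bids in descending order: Sam 57,200 points > Aditya 46,700 points > Tomás 41,850 points > Uma 41,750 points > Uche 28,900 points > Paulo 28,000 points.
Sam is the highest bidder, so Sam wins.
Under the first-price rule, the price is the highest bid: 57,200 points.

Price paid: 57,200 points.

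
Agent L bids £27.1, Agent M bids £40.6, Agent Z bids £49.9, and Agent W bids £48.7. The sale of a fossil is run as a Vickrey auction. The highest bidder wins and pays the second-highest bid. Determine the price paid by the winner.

Ranking the bids: Agent Z £49.9; Agent W £48.7; Agent M £40.6; Agent L £27.1.
Agent Z has the highest bid, so Agent Z wins.
The second-highest bid is £48.7, so that is what Agent Z pays.

£48.7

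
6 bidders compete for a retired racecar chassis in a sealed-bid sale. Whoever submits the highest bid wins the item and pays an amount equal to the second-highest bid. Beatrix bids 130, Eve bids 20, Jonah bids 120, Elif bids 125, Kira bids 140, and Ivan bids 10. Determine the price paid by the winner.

Bids in descending order: Kira 140; Beatrix 130; Elif 125; Jonah 120; Eve 20; Ivan 10.
Kira has the highest bid, so Kira wins.
The second-highest bid is 130, so that is what Kira pays.

Price paid: 130.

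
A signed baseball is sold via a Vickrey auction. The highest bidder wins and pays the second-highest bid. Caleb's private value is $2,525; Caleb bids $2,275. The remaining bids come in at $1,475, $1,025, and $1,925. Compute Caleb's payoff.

Highest competing bid: $1,925.
Caleb's bid $2,275 is the highest overall, so Caleb wins and pays the second-highest bid, $1,925.
Payoff = value − price = $2,525 − $1,925 = $600.

Caleb's payoff: $600.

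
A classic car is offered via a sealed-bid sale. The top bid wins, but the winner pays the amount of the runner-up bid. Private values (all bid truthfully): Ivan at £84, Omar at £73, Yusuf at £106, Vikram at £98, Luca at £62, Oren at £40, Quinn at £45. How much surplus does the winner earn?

Bids in descending order: Yusuf £106; Vikram £98; Ivan £84; Omar £73; Luca £62; Quinn £45; Oren £40.
Yusuf wins with the top bid and pays the second-highest, £98.
Surplus = £106 − £98 = £8.

Surplus = £8.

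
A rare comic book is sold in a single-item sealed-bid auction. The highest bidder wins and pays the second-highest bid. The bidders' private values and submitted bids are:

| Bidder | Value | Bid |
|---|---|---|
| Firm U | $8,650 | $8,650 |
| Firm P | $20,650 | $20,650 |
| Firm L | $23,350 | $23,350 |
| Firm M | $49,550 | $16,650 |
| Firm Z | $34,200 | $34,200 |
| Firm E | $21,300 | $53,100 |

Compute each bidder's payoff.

Ranking the bids: Firm E $53,100 > Firm Z $34,200 > Firm L $23,350 > Firm P $20,650 > Firm M $16,650 > Firm U $8,650.
Firm E has the top bid and wins; the price is the second-highest bid, $34,200.
Firm E's payoff = $21,300 − $34,200 = -$12,900. All other bidders lose, so their payoff is 0.

Firm U $0, Firm P $0, Firm L $0, Firm M $0, Firm Z $0, Firm E -$12,900.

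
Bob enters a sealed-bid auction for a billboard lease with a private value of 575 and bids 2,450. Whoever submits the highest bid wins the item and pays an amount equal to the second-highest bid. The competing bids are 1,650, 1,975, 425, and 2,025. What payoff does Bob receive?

Highest competing bid: 2,025.
Bob's bid 2,450 is the highest overall, so Bob wins and pays the second-highest bid, 2,025.
Payoff = value − price = 575 − 2,025 = -1,450.
Overbidding won the item at a price above value — truthful bidding would have avoided this loss.

Bob's payoff: -1,450.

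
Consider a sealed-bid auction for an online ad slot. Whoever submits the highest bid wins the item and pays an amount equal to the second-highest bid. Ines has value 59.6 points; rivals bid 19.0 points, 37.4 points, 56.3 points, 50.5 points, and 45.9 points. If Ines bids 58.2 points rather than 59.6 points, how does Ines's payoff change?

The highest competing bid is 56.3 points.
Bidding truthfully at 59.6 points: Ines has the top bid, wins, and pays the second-highest bid 56.3 points. Payoff = 59.6 points − 56.3 points = 3.3 points.
Bidding 58.2 points: Ines has the top bid, wins, and pays the second-highest bid 56.3 points. Payoff = 59.6 points − 56.3 points = 3.3 points.
Change = 3.3 points − 3.3 points = 0.0 points.
The bid only affects whether you win, not the price — here both bids land on the same side of the top rival bid, so the deviation is payoff-neutral.

Change in payoff: 0.0 points.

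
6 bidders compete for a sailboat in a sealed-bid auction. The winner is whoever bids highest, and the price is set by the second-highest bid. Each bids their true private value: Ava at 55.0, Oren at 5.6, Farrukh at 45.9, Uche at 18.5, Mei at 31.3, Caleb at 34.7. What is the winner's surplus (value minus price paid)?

Ranking the bids: Ava 55.0, then Farrukh 45.9, then Caleb 34.7, then Mei 31.3, then Uche 18.5, then Oren 5.6.
Ava wins with the top bid and pays the second-highest, 45.9.
Surplus = 55.0 − 45.9 = 9.1.

Winner's surplus: 9.1.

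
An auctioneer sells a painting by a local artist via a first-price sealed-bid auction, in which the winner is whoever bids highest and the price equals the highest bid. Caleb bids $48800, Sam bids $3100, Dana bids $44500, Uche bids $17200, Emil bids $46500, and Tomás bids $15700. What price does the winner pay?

Ordered from highest: Caleb $48800, then Emil $46500, then Dana $44500, then Uche $17200, then Tomás $15700, then Sam $3100.
Caleb is the highest bidder, so Caleb wins.
Under the first-price rule, the price is the highest bid: $48800.

$48800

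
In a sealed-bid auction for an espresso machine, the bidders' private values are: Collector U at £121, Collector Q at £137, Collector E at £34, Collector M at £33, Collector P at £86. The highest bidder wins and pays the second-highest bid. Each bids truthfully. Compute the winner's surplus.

Bids in descending order: Collector Q £137; Collector U £121; Collector P £86; Collector E £34; Collector M £33.
Collector Q wins with the top bid and pays the second-highest, £121.
Surplus = £137 − £121 = £16.

Surplus = £16.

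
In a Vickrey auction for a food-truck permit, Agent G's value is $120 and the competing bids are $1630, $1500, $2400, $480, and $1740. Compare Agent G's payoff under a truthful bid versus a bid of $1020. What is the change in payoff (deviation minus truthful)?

Payoff change: $0.

The highest competing bid is $2400.
Bidding truthfully at $120: the top bid is $2400 (a rival), so Agent G loses. Payoff = $0.
Bidding $1020: the top bid is $2400 (a rival), so Agent G loses. Payoff = $0.
Change = $0 − $0 = $0.
The bid only affects whether you win, not the price — here both bids land on the same side of the top rival bid, so the deviation is payoff-neutral.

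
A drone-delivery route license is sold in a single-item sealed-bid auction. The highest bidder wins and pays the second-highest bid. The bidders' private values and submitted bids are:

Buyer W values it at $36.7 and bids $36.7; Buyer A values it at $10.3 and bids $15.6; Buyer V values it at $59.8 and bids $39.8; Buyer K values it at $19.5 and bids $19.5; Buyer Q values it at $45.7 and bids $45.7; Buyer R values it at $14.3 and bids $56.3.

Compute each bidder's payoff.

Ranking the bids: Buyer R $56.3 > Buyer Q $45.7 > Buyer V $39.8 > Buyer W $36.7 > Buyer K $19.5 > Buyer A $15.6.
Buyer R has the top bid and wins; the price is the second-highest bid, $45.7.
Buyer R's payoff = $14.3 − $45.7 = -$31.4. All other bidders lose, so their payoff is 0.

Payoffs: Buyer W $0.0, Buyer A $0.0, Buyer V $0.0, Buyer K $0.0, Buyer Q $0.0, Buyer R -$31.4.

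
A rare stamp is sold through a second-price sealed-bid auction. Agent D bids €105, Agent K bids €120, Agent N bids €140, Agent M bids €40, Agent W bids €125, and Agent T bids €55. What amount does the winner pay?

€125

Sorted high to low: Agent N €140 > Agent W €125 > Agent K €120 > Agent D €105 > Agent T €55 > Agent M €40.
Agent N has the highest bid, so Agent N wins.
The second-highest bid is €125, so that is what Agent N pays.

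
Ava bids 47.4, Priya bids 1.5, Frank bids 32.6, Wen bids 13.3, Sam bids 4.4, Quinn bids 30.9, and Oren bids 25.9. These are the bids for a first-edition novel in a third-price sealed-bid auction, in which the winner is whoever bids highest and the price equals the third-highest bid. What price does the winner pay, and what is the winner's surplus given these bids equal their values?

The winner pays 30.9 for a surplus of 16.5.

Ordered from highest: Ava 47.4, then Frank 32.6, then Quinn 30.9, then Oren 25.9, then Wen 13.3, then Sam 4.4, then Priya 1.5.
Ava is the highest bidder, so Ava wins.
Under the third-price rule, the price is the third-highest bid: 30.9.
Surplus = 47.4 − 30.9 = 16.5.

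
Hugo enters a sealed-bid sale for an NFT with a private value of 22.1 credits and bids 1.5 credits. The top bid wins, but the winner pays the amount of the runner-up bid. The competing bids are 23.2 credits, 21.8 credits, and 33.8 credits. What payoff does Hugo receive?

Payoff = 0.0 credits.

Highest competing bid: 33.8 credits.
Hugo's bid 1.5 credits is not the highest, so Hugo loses, pays nothing, and earns zero payoff.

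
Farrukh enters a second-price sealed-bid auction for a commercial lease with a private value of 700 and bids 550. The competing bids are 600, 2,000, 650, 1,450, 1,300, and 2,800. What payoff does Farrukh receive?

Farrukh's payoff: 0.

Highest competing bid: 2,800.
Farrukh's bid 550 is not the highest, so Farrukh loses, pays nothing, and earns zero payoff.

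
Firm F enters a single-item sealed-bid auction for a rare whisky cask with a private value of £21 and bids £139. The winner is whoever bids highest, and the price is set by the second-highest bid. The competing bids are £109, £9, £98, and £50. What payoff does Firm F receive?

-£88

Highest competing bid: £109.
Firm F's bid £139 is the highest overall, so Firm F wins and pays the second-highest bid, £109.
Payoff = value − price = £21 − £109 = -£88.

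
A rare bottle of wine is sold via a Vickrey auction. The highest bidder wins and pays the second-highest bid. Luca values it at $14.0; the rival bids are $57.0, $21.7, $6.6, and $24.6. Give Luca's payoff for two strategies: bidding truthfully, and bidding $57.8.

The highest competing bid is $57.0.
Bidding truthfully at $14.0: the top bid is $57.0 (a rival), so Luca loses. Payoff = $0.0.
Bidding $57.8: Luca has the top bid, wins, and pays the second-highest bid $57.0. Payoff = $14.0 − $57.0 = -$43.0.

Truthful: $0.0; alternative: -$43.0.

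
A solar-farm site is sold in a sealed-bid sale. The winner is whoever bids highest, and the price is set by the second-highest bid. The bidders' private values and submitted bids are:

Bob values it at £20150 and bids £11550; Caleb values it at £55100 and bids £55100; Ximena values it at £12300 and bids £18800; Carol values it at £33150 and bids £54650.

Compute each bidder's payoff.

Bids in descending order: Caleb £55100, then Carol £54650, then Ximena £18800, then Bob £11550.
Caleb has the top bid and wins; the price is the second-highest bid, £54650.
Caleb's payoff = £55100 − £54650 = £450. All other bidders lose, so their payoff is 0.

Payoffs: Bob £0, Caleb £450, Ximena £0, Carol £0.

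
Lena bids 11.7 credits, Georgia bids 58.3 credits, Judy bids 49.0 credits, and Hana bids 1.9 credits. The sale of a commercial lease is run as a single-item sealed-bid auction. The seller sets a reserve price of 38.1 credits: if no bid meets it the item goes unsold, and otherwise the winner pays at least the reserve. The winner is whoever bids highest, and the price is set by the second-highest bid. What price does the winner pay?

Ordered from highest: Georgia 58.3 credits; Judy 49.0 credits; Lena 11.7 credits; Hana 1.9 credits.
Georgia has the highest bid, so Georgia wins.
The second-highest bid is 49.0 credits, which exceeds the reserve, so that sets the price.

The winner pays 49.0 credits.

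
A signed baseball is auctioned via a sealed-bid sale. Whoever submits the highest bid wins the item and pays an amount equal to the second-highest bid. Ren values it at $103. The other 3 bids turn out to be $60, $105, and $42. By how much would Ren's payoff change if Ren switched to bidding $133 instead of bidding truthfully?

The highest competing bid is $105.
Bidding truthfully at $103: the top bid is $105 (a rival), so Ren loses. Payoff = $0.
Bidding $133: Ren has the top bid, wins, and pays the second-highest bid $105. Payoff = $103 − $105 = -$2.
Change = -$2 − $0 = -$2.

Change in payoff: -$2.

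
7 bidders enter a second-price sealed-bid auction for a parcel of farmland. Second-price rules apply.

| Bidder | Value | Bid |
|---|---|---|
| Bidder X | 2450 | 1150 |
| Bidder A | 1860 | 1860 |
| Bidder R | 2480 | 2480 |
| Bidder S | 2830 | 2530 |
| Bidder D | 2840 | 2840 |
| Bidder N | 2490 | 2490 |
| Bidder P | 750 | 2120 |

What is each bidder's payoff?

Sorted high to low: Bidder D 2840 > Bidder S 2530 > Bidder N 2490 > Bidder R 2480 > Bidder P 2120 > Bidder A 1860 > Bidder X 1150.
Bidder D has the top bid and wins; the price is the second-highest bid, 2530.
Bidder D's payoff = 2840 − 2530 = 310. All other bidders lose, so their payoff is 0.

Bidder X 0, Bidder A 0, Bidder R 0, Bidder S 0, Bidder D 310, Bidder N 0, Bidder P 0.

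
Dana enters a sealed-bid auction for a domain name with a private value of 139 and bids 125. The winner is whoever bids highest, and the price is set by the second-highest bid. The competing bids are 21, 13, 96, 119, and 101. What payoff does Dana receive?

Highest competing bid: 119.
Dana's bid 125 is the highest overall, so Dana wins and pays the second-highest bid, 119.
Payoff = value − price = 139 − 119 = 20.

20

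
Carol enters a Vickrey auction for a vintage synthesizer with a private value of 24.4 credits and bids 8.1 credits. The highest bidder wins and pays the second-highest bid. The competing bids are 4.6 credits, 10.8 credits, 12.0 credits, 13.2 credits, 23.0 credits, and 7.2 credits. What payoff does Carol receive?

0.0 credits

Highest competing bid: 23.0 credits.
Carol's bid 8.1 credits is not the highest, so Carol loses, pays nothing, and earns zero payoff.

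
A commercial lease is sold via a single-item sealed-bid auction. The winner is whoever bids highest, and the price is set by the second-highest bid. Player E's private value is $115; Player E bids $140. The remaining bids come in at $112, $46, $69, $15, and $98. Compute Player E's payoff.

Payoff = $3.

Highest competing bid: $112.
Player E's bid $140 is the highest overall, so Player E wins and pays the second-highest bid, $112.
Payoff = value − price = $115 − $112 = $3.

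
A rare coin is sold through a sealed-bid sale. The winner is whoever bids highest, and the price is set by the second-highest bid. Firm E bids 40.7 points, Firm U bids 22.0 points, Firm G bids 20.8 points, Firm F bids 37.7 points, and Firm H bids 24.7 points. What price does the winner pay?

The winner pays 37.7 points.

Bids in descending order: Firm E 40.7 points > Firm F 37.7 points > Firm H 24.7 points > Firm U 22.0 points > Firm G 20.8 points.
Firm E has the highest bid, so Firm E wins.
The second-highest bid is 37.7 points, so that is what Firm E pays.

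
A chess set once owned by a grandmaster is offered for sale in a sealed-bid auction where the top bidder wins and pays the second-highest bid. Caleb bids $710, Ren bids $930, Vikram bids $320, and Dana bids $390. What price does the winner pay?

Ordered from highest: Ren $930; Caleb $710; Dana $390; Vikram $320.
Ren is the highest bidder, so Ren wins.
Under the second-price rule, the price is the second-highest bid: $710.

The winner pays $710.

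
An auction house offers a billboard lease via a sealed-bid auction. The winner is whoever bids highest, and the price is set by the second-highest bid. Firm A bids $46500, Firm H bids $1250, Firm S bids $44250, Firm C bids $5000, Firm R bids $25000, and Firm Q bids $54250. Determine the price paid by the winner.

Ranking the bids: Firm Q $54250, then Firm A $46500, then Firm S $44250, then Firm R $25000, then Firm C $5000, then Firm H $1250.
Firm Q has the highest bid, so Firm Q wins.
The second-highest bid is $46500, so that is what Firm Q pays.

The winner pays $46500.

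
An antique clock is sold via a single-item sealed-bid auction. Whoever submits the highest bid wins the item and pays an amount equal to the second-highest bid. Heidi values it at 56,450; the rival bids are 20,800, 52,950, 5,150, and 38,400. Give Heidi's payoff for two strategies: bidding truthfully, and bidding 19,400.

The highest competing bid is 52,950.
Bidding truthfully at 56,450: Heidi has the top bid, wins, and pays the second-highest bid 52,950. Payoff = 56,450 − 52,950 = 3,500.
Bidding 19,400: the top bid is 52,950 (a rival), so Heidi loses. Payoff = 0.

(a) 3,500  (b) 0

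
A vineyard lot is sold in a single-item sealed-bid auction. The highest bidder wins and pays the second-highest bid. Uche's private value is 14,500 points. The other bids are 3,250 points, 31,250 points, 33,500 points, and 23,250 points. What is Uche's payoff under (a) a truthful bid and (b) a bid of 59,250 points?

Truthful: 0 points; alternative: -19,000 points.

The highest competing bid is 33,500 points.
Bidding truthfully at 14,500 points: the top bid is 33,500 points (a rival), so Uche loses. Payoff = 0 points.
Bidding 59,250 points: Uche has the top bid, wins, and pays the second-highest bid 33,500 points. Payoff = 14,500 points − 33,500 points = -19,000 points.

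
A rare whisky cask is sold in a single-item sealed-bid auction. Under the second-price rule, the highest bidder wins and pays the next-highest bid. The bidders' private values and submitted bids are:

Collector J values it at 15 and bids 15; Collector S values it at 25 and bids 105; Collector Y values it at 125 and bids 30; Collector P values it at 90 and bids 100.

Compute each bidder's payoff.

Payoffs: Collector J 0, Collector S -75, Collector Y 0, Collector P 0.

Ordered from highest: Collector S 105, then Collector P 100, then Collector Y 30, then Collector J 15.
Collector S has the top bid and wins; the price is the second-highest bid, 100.
Collector S's payoff = 25 − 100 = -75. All other bidders lose, so their payoff is 0.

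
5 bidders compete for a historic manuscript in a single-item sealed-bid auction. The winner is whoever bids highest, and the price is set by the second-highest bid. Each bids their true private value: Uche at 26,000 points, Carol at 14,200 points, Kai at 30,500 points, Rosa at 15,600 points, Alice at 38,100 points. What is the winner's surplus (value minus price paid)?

Surplus = 7,600 points.

Bids in descending order: Alice 38,100 points; Kai 30,500 points; Uche 26,000 points; Rosa 15,600 points; Carol 14,200 points.
Alice wins with the top bid and pays the second-highest, 30,500 points.
Surplus = 38,100 points − 30,500 points = 7,600 points.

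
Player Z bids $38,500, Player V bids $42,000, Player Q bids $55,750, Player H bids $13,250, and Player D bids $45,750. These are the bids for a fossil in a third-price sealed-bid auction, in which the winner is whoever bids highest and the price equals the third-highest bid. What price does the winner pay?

Price paid: $42,000.

Ordered from highest: Player Q $55,750; Player D $45,750; Player V $42,000; Player Z $38,500; Player H $13,250.
Player Q is the highest bidder, so Player Q wins.
Under the third-price rule, the price is the third-highest bid: $42,000.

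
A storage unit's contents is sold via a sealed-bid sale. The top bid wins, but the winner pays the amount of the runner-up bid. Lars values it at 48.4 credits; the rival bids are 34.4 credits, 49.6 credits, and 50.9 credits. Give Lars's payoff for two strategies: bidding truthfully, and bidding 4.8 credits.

Truthful: 0.0 credits; alternative: 0.0 credits.

The highest competing bid is 50.9 credits.
Bidding truthfully at 48.4 credits: the top bid is 50.9 credits (a rival), so Lars loses. Payoff = 0.0 credits.
Bidding 4.8 credits: the top bid is 50.9 credits (a rival), so Lars loses. Payoff = 0.0 credits.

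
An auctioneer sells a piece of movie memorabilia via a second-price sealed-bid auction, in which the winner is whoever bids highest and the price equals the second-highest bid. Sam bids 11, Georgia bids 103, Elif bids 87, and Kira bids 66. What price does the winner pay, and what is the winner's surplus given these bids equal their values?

Ordered from highest: Georgia 103 > Elif 87 > Kira 66 > Sam 11.
Georgia is the highest bidder, so Georgia wins.
Under the second-price rule, the price is the second-highest bid: 87.
Surplus = 103 − 87 = 16.

The winner pays 87 for a surplus of 16.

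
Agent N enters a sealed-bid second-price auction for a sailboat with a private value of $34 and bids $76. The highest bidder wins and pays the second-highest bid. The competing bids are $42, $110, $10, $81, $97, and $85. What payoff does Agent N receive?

Highest competing bid: $110.
Agent N's bid $76 is not the highest, so Agent N loses, pays nothing, and earns zero payoff.

Agent N's payoff: $0.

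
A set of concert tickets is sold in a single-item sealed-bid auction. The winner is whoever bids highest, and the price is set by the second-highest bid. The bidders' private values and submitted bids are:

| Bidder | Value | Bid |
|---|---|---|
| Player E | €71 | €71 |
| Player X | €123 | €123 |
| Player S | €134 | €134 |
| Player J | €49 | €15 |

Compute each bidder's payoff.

Payoffs: Player E €0, Player X €0, Player S €11, Player J €0.

Bids in descending order: Player S €134 > Player X €123 > Player E €71 > Player J €15.
Player S has the top bid and wins; the price is the second-highest bid, €123.
Player S's payoff = €134 − €123 = €11. All other bidders lose, so their payoff is 0.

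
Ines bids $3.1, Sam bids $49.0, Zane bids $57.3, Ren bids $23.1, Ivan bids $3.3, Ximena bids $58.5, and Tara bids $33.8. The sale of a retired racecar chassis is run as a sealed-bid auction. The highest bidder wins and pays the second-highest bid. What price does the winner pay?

$57.3

Ordered from highest: Ximena $58.5, then Zane $57.3, then Sam $49.0, then Tara $33.8, then Ren $23.1, then Ivan $3.3, then Ines $3.1.
Ximena has the highest bid, so Ximena wins.
The second-highest bid is $57.3, so that is what Ximena pays.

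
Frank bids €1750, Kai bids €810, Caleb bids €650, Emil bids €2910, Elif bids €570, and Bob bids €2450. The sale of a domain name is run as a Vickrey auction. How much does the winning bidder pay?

The winner pays €2450.

Ordered from highest: Emil €2910, then Bob €2450, then Frank €1750, then Kai €810, then Caleb €650, then Elif €570.
Emil has the highest bid, so Emil wins.
The second-highest bid is €2450, so that is what Emil pays.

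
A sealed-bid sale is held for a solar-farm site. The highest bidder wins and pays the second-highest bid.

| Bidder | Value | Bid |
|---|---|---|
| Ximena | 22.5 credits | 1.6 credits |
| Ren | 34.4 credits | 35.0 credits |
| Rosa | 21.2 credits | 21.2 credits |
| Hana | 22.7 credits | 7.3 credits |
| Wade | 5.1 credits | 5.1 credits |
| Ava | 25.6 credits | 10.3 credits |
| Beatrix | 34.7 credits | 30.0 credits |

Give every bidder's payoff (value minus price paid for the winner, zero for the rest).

Ranking the bids: Ren 35.0 credits; Beatrix 30.0 credits; Rosa 21.2 credits; Ava 10.3 credits; Hana 7.3 credits; Wade 5.1 credits; Ximena 1.6 credits.
Ren has the top bid and wins; the price is the second-highest bid, 30.0 credits.
Ren's payoff = 34.4 credits − 30.0 credits = 4.4 credits. All other bidders lose, so their payoff is 0.

Payoffs: Ximena 0.0 credits, Ren 4.4 credits, Rosa 0.0 credits, Hana 0.0 credits, Wade 0.0 credits, Ava 0.0 credits, Beatrix 0.0 credits.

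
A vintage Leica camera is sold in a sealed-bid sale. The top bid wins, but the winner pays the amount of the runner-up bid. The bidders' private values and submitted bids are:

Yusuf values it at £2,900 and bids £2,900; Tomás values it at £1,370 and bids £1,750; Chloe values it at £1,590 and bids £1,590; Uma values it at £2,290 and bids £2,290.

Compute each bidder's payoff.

Yusuf £610, Tomás £0, Chloe £0, Uma £0.

Bids in descending order: Yusuf £2,900, then Uma £2,290, then Tomás £1,750, then Chloe £1,590.
Yusuf has the top bid and wins; the price is the second-highest bid, £2,290.
Yusuf's payoff = £2,900 − £2,290 = £610. All other bidders lose, so their payoff is 0.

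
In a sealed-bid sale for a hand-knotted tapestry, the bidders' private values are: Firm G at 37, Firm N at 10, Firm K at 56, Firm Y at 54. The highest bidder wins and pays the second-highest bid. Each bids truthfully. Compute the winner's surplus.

Winner's surplus: 2.

Sorted high to low: Firm K 56, then Firm Y 54, then Firm G 37, then Firm N 10.
Firm K wins with the top bid and pays the second-highest, 54.
Surplus = 56 − 54 = 2.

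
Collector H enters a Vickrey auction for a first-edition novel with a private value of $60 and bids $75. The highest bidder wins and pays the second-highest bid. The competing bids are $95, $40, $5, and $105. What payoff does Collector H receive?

Highest competing bid: $105.
Collector H's bid $75 is not the highest, so Collector H loses, pays nothing, and earns zero payoff.

$0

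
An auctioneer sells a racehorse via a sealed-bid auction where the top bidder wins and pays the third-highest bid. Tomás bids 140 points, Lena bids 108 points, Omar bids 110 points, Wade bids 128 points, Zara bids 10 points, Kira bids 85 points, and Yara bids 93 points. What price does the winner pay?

Price paid: 110 points.

Ordered from highest: Tomás 140 points; Wade 128 points; Omar 110 points; Lena 108 points; Yara 93 points; Kira 85 points; Zara 10 points.
Tomás is the highest bidder, so Tomás wins.
Under the third-price rule, the price is the third-highest bid: 110 points.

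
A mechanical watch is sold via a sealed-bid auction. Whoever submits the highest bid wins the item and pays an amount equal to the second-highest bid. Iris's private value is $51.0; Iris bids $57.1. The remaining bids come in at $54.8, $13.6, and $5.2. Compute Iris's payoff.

Highest competing bid: $54.8.
Iris's bid $57.1 is the highest overall, so Iris wins and pays the second-highest bid, $54.8.
Payoff = value − price = $51.0 − $54.8 = -$3.8.

-$3.8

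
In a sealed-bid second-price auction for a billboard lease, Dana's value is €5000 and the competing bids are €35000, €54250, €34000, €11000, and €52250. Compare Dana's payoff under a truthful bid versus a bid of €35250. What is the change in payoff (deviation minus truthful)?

The highest competing bid is €54250.
Bidding truthfully at €5000: the top bid is €54250 (a rival), so Dana loses. Payoff = €0.
Bidding €35250: the top bid is €54250 (a rival), so Dana loses. Payoff = €0.
Change = €0 − €0 = €0.

€0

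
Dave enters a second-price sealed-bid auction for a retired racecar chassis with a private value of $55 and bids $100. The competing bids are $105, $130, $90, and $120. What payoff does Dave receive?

Payoff = $0.

Highest competing bid: $130.
Dave's bid $100 is not the highest, so Dave loses, pays nothing, and earns zero payoff.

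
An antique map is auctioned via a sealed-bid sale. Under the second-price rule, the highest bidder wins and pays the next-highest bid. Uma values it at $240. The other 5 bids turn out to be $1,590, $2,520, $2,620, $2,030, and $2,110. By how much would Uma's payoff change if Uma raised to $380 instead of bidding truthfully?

Payoff change: $0.

The highest competing bid is $2,620.
Bidding truthfully at $240: the top bid is $2,620 (a rival), so Uma loses. Payoff = $0.
Bidding $380: the top bid is $2,620 (a rival), so Uma loses. Payoff = $0.
Change = $0 − $0 = $0.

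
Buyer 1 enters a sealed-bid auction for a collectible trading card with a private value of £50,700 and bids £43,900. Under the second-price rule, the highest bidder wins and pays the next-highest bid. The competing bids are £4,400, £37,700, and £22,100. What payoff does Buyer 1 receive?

Payoff = £13,000.

Highest competing bid: £37,700.
Buyer 1's bid £43,900 is the highest overall, so Buyer 1 wins and pays the second-highest bid, £37,700.
Payoff = value − price = £50,700 − £37,700 = £13,000.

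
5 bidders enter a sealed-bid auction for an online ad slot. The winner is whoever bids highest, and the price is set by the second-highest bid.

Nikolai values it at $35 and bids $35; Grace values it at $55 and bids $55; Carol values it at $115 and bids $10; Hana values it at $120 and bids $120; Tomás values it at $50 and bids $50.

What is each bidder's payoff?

Payoffs: Nikolai $0, Grace $0, Carol $0, Hana $65, Tomás $0.

Ordered from highest: Hana $120, then Grace $55, then Tomás $50, then Nikolai $35, then Carol $10.
Hana has the top bid and wins; the price is the second-highest bid, $55.
Hana's payoff = $120 − $55 = $65. All other bidders lose, so their payoff is 0.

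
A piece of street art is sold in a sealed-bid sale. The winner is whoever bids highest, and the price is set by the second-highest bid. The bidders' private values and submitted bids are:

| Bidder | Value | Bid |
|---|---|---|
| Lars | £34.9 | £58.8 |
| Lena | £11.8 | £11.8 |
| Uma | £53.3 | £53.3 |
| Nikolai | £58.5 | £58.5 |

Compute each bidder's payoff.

Ranking the bids: Lars £58.8, then Nikolai £58.5, then Uma £53.3, then Lena £11.8.
Lars has the top bid and wins; the price is the second-highest bid, £58.5.
Lars's payoff = £34.9 − £58.5 = -£23.6. All other bidders lose, so their payoff is 0.

Payoffs: Lars -£23.6, Lena £0.0, Uma £0.0, Nikolai £0.0.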